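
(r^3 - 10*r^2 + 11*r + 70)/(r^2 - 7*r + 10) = (r^2 - 5*r - 14)/(r - 2)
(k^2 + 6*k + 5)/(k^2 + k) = (k + 5)/k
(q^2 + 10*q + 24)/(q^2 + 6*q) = (q + 4)/q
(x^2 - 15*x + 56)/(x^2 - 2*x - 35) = (x - 8)/(x + 5)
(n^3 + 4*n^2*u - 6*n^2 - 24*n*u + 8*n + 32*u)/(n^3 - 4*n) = (n^2 + 4*n*u - 4*n - 16*u)/(n*(n + 2))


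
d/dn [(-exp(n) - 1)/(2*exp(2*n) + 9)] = (4*(exp(n) + 1)*exp(n) - 2*exp(2*n) - 9)*exp(n)/(2*exp(2*n) + 9)^2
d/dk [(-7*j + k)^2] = -14*j + 2*k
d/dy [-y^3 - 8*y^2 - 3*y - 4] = -3*y^2 - 16*y - 3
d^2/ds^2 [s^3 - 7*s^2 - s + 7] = 6*s - 14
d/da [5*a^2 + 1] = 10*a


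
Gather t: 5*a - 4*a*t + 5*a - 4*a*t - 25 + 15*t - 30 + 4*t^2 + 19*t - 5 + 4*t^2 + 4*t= 10*a + 8*t^2 + t*(38 - 8*a) - 60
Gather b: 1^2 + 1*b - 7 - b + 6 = 0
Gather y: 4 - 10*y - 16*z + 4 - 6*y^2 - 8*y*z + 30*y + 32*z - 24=-6*y^2 + y*(20 - 8*z) + 16*z - 16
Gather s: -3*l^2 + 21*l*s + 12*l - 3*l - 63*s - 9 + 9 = -3*l^2 + 9*l + s*(21*l - 63)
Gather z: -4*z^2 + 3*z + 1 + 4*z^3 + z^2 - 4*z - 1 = 4*z^3 - 3*z^2 - z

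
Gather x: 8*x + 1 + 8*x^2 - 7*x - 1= 8*x^2 + x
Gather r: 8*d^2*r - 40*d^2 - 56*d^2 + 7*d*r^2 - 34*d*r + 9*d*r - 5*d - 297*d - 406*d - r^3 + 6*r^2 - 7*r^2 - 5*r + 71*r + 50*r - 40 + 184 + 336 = -96*d^2 - 708*d - r^3 + r^2*(7*d - 1) + r*(8*d^2 - 25*d + 116) + 480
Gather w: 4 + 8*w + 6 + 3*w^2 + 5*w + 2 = 3*w^2 + 13*w + 12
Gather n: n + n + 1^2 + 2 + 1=2*n + 4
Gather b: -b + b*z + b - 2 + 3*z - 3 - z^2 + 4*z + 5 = b*z - z^2 + 7*z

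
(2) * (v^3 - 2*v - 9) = 2*v^3 - 4*v - 18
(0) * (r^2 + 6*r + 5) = 0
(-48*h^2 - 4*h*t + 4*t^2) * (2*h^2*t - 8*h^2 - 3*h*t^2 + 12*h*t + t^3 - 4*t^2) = -96*h^4*t + 384*h^4 + 136*h^3*t^2 - 544*h^3*t - 28*h^2*t^3 + 112*h^2*t^2 - 16*h*t^4 + 64*h*t^3 + 4*t^5 - 16*t^4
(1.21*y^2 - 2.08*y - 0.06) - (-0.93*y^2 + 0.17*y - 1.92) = 2.14*y^2 - 2.25*y + 1.86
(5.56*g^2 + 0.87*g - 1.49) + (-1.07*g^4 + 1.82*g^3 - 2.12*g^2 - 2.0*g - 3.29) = -1.07*g^4 + 1.82*g^3 + 3.44*g^2 - 1.13*g - 4.78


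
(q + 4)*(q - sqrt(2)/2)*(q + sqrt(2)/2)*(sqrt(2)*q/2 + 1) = sqrt(2)*q^4/2 + q^3 + 2*sqrt(2)*q^3 - sqrt(2)*q^2/4 + 4*q^2 - sqrt(2)*q - q/2 - 2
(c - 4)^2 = c^2 - 8*c + 16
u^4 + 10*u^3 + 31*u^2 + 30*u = u*(u + 2)*(u + 3)*(u + 5)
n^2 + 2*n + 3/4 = (n + 1/2)*(n + 3/2)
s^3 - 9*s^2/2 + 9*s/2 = s*(s - 3)*(s - 3/2)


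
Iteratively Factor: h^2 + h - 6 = (h + 3)*(h - 2)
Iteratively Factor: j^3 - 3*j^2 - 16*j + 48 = (j + 4)*(j^2 - 7*j + 12) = (j - 4)*(j + 4)*(j - 3)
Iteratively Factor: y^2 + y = (y + 1)*(y)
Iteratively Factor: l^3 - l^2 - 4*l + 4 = (l + 2)*(l^2 - 3*l + 2) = (l - 2)*(l + 2)*(l - 1)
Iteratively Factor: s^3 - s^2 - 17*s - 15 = (s - 5)*(s^2 + 4*s + 3) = (s - 5)*(s + 1)*(s + 3)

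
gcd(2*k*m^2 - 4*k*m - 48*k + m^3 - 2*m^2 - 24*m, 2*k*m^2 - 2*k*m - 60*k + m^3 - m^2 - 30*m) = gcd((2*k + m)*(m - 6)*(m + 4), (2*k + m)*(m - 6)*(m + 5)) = 2*k*m - 12*k + m^2 - 6*m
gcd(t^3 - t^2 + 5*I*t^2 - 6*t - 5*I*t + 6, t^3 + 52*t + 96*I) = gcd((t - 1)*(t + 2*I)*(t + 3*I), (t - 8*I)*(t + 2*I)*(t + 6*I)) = t + 2*I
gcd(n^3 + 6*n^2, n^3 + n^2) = n^2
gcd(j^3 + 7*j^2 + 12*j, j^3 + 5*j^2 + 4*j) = j^2 + 4*j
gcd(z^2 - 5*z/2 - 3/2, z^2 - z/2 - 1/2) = z + 1/2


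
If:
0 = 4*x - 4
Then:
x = 1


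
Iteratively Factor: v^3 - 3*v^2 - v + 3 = (v - 3)*(v^2 - 1) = (v - 3)*(v + 1)*(v - 1)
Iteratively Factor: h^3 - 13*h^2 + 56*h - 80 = (h - 4)*(h^2 - 9*h + 20) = (h - 5)*(h - 4)*(h - 4)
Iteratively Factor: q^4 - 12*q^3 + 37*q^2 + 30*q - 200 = (q - 5)*(q^3 - 7*q^2 + 2*q + 40) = (q - 5)^2*(q^2 - 2*q - 8) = (q - 5)^2*(q + 2)*(q - 4)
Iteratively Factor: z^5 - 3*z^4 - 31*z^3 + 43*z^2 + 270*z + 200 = (z - 5)*(z^4 + 2*z^3 - 21*z^2 - 62*z - 40) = (z - 5)*(z + 1)*(z^3 + z^2 - 22*z - 40) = (z - 5)*(z + 1)*(z + 2)*(z^2 - z - 20) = (z - 5)*(z + 1)*(z + 2)*(z + 4)*(z - 5)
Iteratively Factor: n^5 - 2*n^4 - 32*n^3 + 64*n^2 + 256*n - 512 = (n - 4)*(n^4 + 2*n^3 - 24*n^2 - 32*n + 128) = (n - 4)*(n + 4)*(n^3 - 2*n^2 - 16*n + 32) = (n - 4)*(n - 2)*(n + 4)*(n^2 - 16) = (n - 4)^2*(n - 2)*(n + 4)*(n + 4)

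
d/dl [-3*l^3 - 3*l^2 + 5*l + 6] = -9*l^2 - 6*l + 5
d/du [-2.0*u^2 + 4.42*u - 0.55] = 4.42 - 4.0*u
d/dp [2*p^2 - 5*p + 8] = 4*p - 5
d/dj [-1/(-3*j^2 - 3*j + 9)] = (-2*j - 1)/(3*(j^2 + j - 3)^2)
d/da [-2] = 0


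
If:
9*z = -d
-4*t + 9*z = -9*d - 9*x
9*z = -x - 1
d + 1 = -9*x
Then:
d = 4/5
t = 23/20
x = -1/5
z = -4/45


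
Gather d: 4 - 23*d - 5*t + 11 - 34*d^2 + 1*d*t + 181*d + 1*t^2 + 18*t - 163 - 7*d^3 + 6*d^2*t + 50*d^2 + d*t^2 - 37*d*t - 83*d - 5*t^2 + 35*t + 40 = -7*d^3 + d^2*(6*t + 16) + d*(t^2 - 36*t + 75) - 4*t^2 + 48*t - 108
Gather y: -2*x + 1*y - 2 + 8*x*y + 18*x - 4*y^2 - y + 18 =8*x*y + 16*x - 4*y^2 + 16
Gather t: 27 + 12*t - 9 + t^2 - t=t^2 + 11*t + 18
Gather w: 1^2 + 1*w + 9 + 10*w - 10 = 11*w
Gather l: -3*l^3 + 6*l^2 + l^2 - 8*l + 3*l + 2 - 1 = -3*l^3 + 7*l^2 - 5*l + 1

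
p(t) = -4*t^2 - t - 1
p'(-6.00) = 47.00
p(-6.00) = -139.00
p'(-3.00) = 23.00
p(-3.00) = -34.00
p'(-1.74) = 12.92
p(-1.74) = -11.37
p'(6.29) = -51.32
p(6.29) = -165.55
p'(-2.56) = 19.48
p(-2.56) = -24.65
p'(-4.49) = 34.92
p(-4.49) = -77.15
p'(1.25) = -11.00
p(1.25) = -8.50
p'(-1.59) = 11.72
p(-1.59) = -9.52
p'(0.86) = -7.88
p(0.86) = -4.82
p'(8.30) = -67.40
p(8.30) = -284.86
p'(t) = -8*t - 1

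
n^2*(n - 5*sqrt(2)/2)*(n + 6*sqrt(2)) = n^4 + 7*sqrt(2)*n^3/2 - 30*n^2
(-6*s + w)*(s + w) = -6*s^2 - 5*s*w + w^2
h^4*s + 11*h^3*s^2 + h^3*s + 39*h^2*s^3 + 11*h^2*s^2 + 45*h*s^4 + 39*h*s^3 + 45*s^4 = (h + 3*s)^2*(h + 5*s)*(h*s + s)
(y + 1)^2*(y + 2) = y^3 + 4*y^2 + 5*y + 2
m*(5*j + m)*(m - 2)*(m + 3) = 5*j*m^3 + 5*j*m^2 - 30*j*m + m^4 + m^3 - 6*m^2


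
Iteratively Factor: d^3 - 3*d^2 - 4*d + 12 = (d + 2)*(d^2 - 5*d + 6) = (d - 2)*(d + 2)*(d - 3)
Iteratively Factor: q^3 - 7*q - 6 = (q - 3)*(q^2 + 3*q + 2) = (q - 3)*(q + 2)*(q + 1)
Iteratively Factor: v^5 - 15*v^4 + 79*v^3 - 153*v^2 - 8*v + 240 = (v - 3)*(v^4 - 12*v^3 + 43*v^2 - 24*v - 80) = (v - 5)*(v - 3)*(v^3 - 7*v^2 + 8*v + 16) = (v - 5)*(v - 4)*(v - 3)*(v^2 - 3*v - 4) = (v - 5)*(v - 4)*(v - 3)*(v + 1)*(v - 4)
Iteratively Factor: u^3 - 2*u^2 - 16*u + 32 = (u + 4)*(u^2 - 6*u + 8) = (u - 2)*(u + 4)*(u - 4)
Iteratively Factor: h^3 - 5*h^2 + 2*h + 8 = (h + 1)*(h^2 - 6*h + 8) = (h - 4)*(h + 1)*(h - 2)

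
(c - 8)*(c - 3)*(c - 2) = c^3 - 13*c^2 + 46*c - 48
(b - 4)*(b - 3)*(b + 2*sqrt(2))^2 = b^4 - 7*b^3 + 4*sqrt(2)*b^3 - 28*sqrt(2)*b^2 + 20*b^2 - 56*b + 48*sqrt(2)*b + 96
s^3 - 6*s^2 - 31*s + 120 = (s - 8)*(s - 3)*(s + 5)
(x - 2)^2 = x^2 - 4*x + 4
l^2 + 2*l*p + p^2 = (l + p)^2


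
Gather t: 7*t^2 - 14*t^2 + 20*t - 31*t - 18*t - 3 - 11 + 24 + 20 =-7*t^2 - 29*t + 30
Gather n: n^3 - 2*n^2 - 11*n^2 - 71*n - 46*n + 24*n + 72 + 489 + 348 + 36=n^3 - 13*n^2 - 93*n + 945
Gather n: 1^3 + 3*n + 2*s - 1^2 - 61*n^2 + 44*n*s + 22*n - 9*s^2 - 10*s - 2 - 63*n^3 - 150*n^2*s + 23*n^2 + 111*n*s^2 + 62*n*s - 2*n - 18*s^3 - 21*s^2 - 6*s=-63*n^3 + n^2*(-150*s - 38) + n*(111*s^2 + 106*s + 23) - 18*s^3 - 30*s^2 - 14*s - 2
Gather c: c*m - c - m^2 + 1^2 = c*(m - 1) - m^2 + 1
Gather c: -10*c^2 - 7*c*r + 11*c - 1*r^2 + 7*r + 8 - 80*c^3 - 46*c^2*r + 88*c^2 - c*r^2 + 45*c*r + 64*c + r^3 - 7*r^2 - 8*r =-80*c^3 + c^2*(78 - 46*r) + c*(-r^2 + 38*r + 75) + r^3 - 8*r^2 - r + 8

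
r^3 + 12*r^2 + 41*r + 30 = (r + 1)*(r + 5)*(r + 6)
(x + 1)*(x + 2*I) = x^2 + x + 2*I*x + 2*I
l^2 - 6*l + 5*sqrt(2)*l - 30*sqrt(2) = (l - 6)*(l + 5*sqrt(2))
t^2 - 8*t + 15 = (t - 5)*(t - 3)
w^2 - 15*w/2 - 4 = (w - 8)*(w + 1/2)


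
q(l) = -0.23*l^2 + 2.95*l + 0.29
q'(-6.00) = 5.71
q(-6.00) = -25.69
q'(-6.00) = 5.71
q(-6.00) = -25.69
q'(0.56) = 2.69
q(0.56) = 1.87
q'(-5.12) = 5.31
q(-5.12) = -20.84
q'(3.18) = 1.49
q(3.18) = 7.35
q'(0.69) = 2.63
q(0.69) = 2.22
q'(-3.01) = 4.33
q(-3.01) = -10.67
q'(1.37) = 2.32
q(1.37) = 3.90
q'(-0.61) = 3.23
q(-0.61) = -1.60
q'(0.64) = 2.66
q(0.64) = 2.08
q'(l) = 2.95 - 0.46*l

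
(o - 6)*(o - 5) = o^2 - 11*o + 30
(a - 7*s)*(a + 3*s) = a^2 - 4*a*s - 21*s^2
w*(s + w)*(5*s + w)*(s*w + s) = 5*s^3*w^2 + 5*s^3*w + 6*s^2*w^3 + 6*s^2*w^2 + s*w^4 + s*w^3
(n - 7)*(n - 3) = n^2 - 10*n + 21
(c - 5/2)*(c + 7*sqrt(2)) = c^2 - 5*c/2 + 7*sqrt(2)*c - 35*sqrt(2)/2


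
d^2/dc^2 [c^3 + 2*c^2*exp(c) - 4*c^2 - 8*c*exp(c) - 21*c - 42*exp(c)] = 2*c^2*exp(c) + 6*c - 54*exp(c) - 8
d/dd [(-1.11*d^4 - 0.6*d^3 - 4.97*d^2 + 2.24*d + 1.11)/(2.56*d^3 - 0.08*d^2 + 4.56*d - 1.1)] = (-2.8416*d^6 + 0.1776*d^5 - 2.4136*d^4 - 12.0568*d^3 - 29.0288*d^2 + 11.1116*d - 7.5256)/(6.5536*d^6 - 0.4096*d^5 + 23.3536*d^4 - 6.3616*d^3 + 20.9696*d^2 - 10.032*d + 1.21)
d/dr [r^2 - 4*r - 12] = 2*r - 4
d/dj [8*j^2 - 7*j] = 16*j - 7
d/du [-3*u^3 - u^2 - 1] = u*(-9*u - 2)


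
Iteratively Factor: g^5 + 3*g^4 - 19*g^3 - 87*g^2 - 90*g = (g - 5)*(g^4 + 8*g^3 + 21*g^2 + 18*g) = (g - 5)*(g + 2)*(g^3 + 6*g^2 + 9*g) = g*(g - 5)*(g + 2)*(g^2 + 6*g + 9) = g*(g - 5)*(g + 2)*(g + 3)*(g + 3)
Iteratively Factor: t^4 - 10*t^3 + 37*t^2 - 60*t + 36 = (t - 3)*(t^3 - 7*t^2 + 16*t - 12) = (t - 3)*(t - 2)*(t^2 - 5*t + 6) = (t - 3)^2*(t - 2)*(t - 2)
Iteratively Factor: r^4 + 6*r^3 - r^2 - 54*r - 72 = (r + 3)*(r^3 + 3*r^2 - 10*r - 24) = (r + 3)*(r + 4)*(r^2 - r - 6) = (r + 2)*(r + 3)*(r + 4)*(r - 3)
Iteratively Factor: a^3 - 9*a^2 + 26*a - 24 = (a - 3)*(a^2 - 6*a + 8) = (a - 3)*(a - 2)*(a - 4)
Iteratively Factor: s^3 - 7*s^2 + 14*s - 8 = (s - 2)*(s^2 - 5*s + 4) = (s - 2)*(s - 1)*(s - 4)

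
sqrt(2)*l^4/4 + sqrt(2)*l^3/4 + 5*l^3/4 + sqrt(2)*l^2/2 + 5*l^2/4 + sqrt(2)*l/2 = l*(l/2 + sqrt(2))*(l + 1)*(sqrt(2)*l/2 + 1/2)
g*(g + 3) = g^2 + 3*g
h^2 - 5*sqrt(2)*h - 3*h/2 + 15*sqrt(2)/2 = (h - 3/2)*(h - 5*sqrt(2))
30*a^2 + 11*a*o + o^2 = (5*a + o)*(6*a + o)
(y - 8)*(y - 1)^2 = y^3 - 10*y^2 + 17*y - 8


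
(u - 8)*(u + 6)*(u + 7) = u^3 + 5*u^2 - 62*u - 336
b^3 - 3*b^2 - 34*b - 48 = (b - 8)*(b + 2)*(b + 3)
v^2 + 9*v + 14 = (v + 2)*(v + 7)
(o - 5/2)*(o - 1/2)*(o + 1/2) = o^3 - 5*o^2/2 - o/4 + 5/8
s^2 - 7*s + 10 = (s - 5)*(s - 2)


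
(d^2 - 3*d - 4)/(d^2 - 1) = (d - 4)/(d - 1)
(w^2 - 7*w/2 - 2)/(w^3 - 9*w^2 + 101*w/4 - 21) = 2*(2*w + 1)/(4*w^2 - 20*w + 21)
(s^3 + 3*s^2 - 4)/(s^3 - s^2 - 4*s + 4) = (s + 2)/(s - 2)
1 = 1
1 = 1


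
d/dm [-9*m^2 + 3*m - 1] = 3 - 18*m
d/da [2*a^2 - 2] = 4*a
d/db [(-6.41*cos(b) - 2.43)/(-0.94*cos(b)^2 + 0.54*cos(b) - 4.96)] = (6.0254*cos(b)^2 + 4.5684*cos(b) - 33.1058)*sin(b)/(0.8836*cos(b)^4 - 1.0152*cos(b)^3 + 9.6164*cos(b)^2 - 5.3568*cos(b) + 24.6016)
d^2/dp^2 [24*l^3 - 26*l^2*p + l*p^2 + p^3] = 2*l + 6*p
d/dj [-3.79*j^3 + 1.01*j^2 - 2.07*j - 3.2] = -11.37*j^2 + 2.02*j - 2.07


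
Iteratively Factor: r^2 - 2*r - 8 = (r + 2)*(r - 4)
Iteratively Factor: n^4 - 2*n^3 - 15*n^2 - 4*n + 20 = (n + 2)*(n^3 - 4*n^2 - 7*n + 10) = (n - 5)*(n + 2)*(n^2 + n - 2) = (n - 5)*(n - 1)*(n + 2)*(n + 2)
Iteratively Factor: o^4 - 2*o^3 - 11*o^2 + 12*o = (o - 1)*(o^3 - o^2 - 12*o) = (o - 1)*(o + 3)*(o^2 - 4*o) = (o - 4)*(o - 1)*(o + 3)*(o)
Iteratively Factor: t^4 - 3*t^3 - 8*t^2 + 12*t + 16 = (t + 2)*(t^3 - 5*t^2 + 2*t + 8) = (t + 1)*(t + 2)*(t^2 - 6*t + 8) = (t - 4)*(t + 1)*(t + 2)*(t - 2)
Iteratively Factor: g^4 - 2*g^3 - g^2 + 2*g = (g - 2)*(g^3 - g) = g*(g - 2)*(g^2 - 1) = g*(g - 2)*(g - 1)*(g + 1)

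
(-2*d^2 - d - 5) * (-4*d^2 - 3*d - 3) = 8*d^4 + 10*d^3 + 29*d^2 + 18*d + 15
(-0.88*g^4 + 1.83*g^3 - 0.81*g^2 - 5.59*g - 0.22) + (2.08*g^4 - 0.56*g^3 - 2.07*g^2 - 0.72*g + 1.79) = 1.2*g^4 + 1.27*g^3 - 2.88*g^2 - 6.31*g + 1.57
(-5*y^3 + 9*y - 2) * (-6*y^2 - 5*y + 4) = 30*y^5 + 25*y^4 - 74*y^3 - 33*y^2 + 46*y - 8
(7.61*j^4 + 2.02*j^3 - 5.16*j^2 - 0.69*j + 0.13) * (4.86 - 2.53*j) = -19.2533*j^5 + 31.874*j^4 + 22.872*j^3 - 23.3319*j^2 - 3.6823*j + 0.6318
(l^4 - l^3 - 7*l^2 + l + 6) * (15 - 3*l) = -3*l^5 + 18*l^4 + 6*l^3 - 108*l^2 - 3*l + 90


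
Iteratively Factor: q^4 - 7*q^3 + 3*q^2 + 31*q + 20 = (q - 5)*(q^3 - 2*q^2 - 7*q - 4) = (q - 5)*(q + 1)*(q^2 - 3*q - 4) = (q - 5)*(q - 4)*(q + 1)*(q + 1)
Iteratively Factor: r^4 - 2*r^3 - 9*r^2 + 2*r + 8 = (r + 1)*(r^3 - 3*r^2 - 6*r + 8) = (r + 1)*(r + 2)*(r^2 - 5*r + 4) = (r - 4)*(r + 1)*(r + 2)*(r - 1)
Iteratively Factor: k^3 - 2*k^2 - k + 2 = (k - 2)*(k^2 - 1) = (k - 2)*(k - 1)*(k + 1)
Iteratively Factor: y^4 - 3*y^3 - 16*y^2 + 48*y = (y - 4)*(y^3 + y^2 - 12*y) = (y - 4)*(y - 3)*(y^2 + 4*y) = y*(y - 4)*(y - 3)*(y + 4)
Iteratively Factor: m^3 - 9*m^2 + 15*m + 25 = (m - 5)*(m^2 - 4*m - 5) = (m - 5)^2*(m + 1)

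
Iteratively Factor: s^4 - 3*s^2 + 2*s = (s + 2)*(s^3 - 2*s^2 + s) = s*(s + 2)*(s^2 - 2*s + 1) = s*(s - 1)*(s + 2)*(s - 1)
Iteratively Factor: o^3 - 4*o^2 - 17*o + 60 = (o - 3)*(o^2 - o - 20) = (o - 3)*(o + 4)*(o - 5)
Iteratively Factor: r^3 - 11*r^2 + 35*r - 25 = (r - 1)*(r^2 - 10*r + 25) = (r - 5)*(r - 1)*(r - 5)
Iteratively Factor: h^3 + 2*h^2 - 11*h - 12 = (h + 1)*(h^2 + h - 12) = (h + 1)*(h + 4)*(h - 3)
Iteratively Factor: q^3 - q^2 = (q)*(q^2 - q) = q^2*(q - 1)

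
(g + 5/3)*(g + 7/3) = g^2 + 4*g + 35/9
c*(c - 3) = c^2 - 3*c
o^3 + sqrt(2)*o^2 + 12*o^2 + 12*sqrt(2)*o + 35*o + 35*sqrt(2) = (o + 5)*(o + 7)*(o + sqrt(2))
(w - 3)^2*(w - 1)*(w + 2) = w^4 - 5*w^3 + w^2 + 21*w - 18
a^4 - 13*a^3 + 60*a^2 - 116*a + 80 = (a - 5)*(a - 4)*(a - 2)^2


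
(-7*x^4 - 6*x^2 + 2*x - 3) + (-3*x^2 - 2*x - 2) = -7*x^4 - 9*x^2 - 5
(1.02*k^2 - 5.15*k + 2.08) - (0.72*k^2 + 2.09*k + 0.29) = 0.3*k^2 - 7.24*k + 1.79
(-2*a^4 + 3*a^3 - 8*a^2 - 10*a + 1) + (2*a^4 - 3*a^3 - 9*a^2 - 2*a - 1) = -17*a^2 - 12*a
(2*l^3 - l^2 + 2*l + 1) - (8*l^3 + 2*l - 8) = -6*l^3 - l^2 + 9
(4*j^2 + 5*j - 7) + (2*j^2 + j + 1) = 6*j^2 + 6*j - 6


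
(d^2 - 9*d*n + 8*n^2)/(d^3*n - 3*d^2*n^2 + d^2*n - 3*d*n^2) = (d^2 - 9*d*n + 8*n^2)/(d*n*(d^2 - 3*d*n + d - 3*n))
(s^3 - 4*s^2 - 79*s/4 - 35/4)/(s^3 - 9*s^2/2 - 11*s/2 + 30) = (2*s^2 - 13*s - 7)/(2*(s^2 - 7*s + 12))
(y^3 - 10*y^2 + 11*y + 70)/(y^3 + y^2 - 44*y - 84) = (y - 5)/(y + 6)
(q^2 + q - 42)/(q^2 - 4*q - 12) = (q + 7)/(q + 2)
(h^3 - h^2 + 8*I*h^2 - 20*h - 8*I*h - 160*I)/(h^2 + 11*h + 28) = (h^2 + h*(-5 + 8*I) - 40*I)/(h + 7)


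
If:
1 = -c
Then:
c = -1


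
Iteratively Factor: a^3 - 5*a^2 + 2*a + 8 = (a + 1)*(a^2 - 6*a + 8) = (a - 2)*(a + 1)*(a - 4)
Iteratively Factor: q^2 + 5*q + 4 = (q + 4)*(q + 1)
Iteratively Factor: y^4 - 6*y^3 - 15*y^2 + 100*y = (y)*(y^3 - 6*y^2 - 15*y + 100) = y*(y - 5)*(y^2 - y - 20) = y*(y - 5)*(y + 4)*(y - 5)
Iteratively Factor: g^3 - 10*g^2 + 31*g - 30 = (g - 2)*(g^2 - 8*g + 15) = (g - 5)*(g - 2)*(g - 3)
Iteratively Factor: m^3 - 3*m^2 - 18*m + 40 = (m - 2)*(m^2 - m - 20) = (m - 5)*(m - 2)*(m + 4)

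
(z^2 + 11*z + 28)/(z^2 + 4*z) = (z + 7)/z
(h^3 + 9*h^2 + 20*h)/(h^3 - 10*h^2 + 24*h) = (h^2 + 9*h + 20)/(h^2 - 10*h + 24)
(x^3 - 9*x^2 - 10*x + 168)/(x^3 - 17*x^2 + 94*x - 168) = (x + 4)/(x - 4)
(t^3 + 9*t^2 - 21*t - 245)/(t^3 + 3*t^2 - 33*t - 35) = (t + 7)/(t + 1)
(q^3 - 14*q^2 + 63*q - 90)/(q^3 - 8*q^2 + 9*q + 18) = (q - 5)/(q + 1)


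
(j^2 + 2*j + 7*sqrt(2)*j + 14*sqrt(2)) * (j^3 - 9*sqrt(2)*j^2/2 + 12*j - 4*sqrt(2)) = j^5 + 2*j^4 + 5*sqrt(2)*j^4/2 - 51*j^3 + 5*sqrt(2)*j^3 - 102*j^2 + 80*sqrt(2)*j^2 - 56*j + 160*sqrt(2)*j - 112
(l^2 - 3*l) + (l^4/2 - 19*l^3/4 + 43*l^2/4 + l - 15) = l^4/2 - 19*l^3/4 + 47*l^2/4 - 2*l - 15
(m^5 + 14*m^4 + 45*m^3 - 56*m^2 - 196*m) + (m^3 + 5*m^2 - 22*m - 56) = m^5 + 14*m^4 + 46*m^3 - 51*m^2 - 218*m - 56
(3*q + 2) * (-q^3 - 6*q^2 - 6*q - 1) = -3*q^4 - 20*q^3 - 30*q^2 - 15*q - 2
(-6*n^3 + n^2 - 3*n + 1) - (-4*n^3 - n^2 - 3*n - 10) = -2*n^3 + 2*n^2 + 11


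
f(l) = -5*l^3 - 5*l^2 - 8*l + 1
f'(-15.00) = -3233.00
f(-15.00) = 15871.00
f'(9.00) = -1313.00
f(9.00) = -4121.00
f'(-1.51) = -27.10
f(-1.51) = 18.89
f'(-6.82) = -637.49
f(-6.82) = 1409.07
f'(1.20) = -41.60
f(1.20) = -24.44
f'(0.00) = -8.00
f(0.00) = 1.00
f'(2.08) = -93.70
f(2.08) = -82.27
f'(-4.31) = -243.54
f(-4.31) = 342.91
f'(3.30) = -204.35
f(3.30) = -259.54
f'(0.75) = -23.94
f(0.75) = -9.92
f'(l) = -15*l^2 - 10*l - 8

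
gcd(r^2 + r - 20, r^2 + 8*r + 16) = 1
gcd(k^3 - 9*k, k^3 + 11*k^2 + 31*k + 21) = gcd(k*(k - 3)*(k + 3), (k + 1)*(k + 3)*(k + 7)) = k + 3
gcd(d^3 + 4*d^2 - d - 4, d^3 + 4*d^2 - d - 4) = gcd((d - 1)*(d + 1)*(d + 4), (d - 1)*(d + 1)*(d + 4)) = d^3 + 4*d^2 - d - 4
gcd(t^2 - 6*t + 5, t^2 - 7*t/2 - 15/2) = t - 5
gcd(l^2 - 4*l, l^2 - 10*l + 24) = l - 4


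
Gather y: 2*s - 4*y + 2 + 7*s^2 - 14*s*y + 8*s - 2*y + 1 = 7*s^2 + 10*s + y*(-14*s - 6) + 3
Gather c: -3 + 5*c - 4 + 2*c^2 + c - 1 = 2*c^2 + 6*c - 8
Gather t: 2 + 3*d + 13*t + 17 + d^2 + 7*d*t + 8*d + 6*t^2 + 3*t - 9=d^2 + 11*d + 6*t^2 + t*(7*d + 16) + 10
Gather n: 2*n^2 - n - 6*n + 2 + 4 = 2*n^2 - 7*n + 6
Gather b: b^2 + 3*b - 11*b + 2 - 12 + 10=b^2 - 8*b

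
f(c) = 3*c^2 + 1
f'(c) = 6*c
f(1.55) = 8.21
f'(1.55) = 9.30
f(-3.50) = 37.75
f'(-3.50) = -21.00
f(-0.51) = 1.78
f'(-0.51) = -3.06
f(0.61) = 2.12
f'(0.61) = 3.66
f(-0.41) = 1.50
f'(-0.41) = -2.46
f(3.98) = 48.52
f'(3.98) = 23.88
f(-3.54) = 38.59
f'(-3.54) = -21.24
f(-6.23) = 117.44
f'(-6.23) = -37.38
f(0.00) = 1.00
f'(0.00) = 0.00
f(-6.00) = 109.00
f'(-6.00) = -36.00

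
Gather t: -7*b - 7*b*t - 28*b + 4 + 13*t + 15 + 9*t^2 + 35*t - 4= -35*b + 9*t^2 + t*(48 - 7*b) + 15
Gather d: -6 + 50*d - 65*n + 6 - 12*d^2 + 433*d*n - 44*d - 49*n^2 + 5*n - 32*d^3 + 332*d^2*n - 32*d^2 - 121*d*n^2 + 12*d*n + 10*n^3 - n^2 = -32*d^3 + d^2*(332*n - 44) + d*(-121*n^2 + 445*n + 6) + 10*n^3 - 50*n^2 - 60*n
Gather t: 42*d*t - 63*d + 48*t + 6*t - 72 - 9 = -63*d + t*(42*d + 54) - 81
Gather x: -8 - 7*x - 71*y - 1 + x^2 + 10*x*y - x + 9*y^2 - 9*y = x^2 + x*(10*y - 8) + 9*y^2 - 80*y - 9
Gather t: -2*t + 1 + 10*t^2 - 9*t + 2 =10*t^2 - 11*t + 3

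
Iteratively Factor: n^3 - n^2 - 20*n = (n + 4)*(n^2 - 5*n) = n*(n + 4)*(n - 5)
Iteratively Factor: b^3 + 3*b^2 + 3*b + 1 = (b + 1)*(b^2 + 2*b + 1) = (b + 1)^2*(b + 1)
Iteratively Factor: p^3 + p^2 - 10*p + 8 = (p - 2)*(p^2 + 3*p - 4) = (p - 2)*(p - 1)*(p + 4)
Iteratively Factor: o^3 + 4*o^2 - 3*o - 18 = (o + 3)*(o^2 + o - 6) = (o - 2)*(o + 3)*(o + 3)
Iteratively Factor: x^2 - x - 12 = (x - 4)*(x + 3)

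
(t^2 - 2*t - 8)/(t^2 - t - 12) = (t + 2)/(t + 3)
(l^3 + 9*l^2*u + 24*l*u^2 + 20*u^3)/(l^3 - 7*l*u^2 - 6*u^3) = (-l^2 - 7*l*u - 10*u^2)/(-l^2 + 2*l*u + 3*u^2)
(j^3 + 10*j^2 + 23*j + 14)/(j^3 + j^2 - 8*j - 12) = (j^2 + 8*j + 7)/(j^2 - j - 6)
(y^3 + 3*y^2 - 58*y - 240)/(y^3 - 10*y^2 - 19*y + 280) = (y + 6)/(y - 7)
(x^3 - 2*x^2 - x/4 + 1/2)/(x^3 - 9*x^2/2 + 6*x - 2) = (x + 1/2)/(x - 2)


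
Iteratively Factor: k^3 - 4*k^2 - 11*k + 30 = (k - 5)*(k^2 + k - 6) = (k - 5)*(k - 2)*(k + 3)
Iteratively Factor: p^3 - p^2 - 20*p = (p + 4)*(p^2 - 5*p) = p*(p + 4)*(p - 5)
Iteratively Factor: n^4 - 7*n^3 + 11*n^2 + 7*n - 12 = (n - 3)*(n^3 - 4*n^2 - n + 4) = (n - 4)*(n - 3)*(n^2 - 1) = (n - 4)*(n - 3)*(n - 1)*(n + 1)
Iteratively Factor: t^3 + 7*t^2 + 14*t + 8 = (t + 1)*(t^2 + 6*t + 8) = (t + 1)*(t + 2)*(t + 4)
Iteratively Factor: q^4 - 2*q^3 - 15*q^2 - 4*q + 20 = (q - 5)*(q^3 + 3*q^2 - 4) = (q - 5)*(q + 2)*(q^2 + q - 2) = (q - 5)*(q + 2)^2*(q - 1)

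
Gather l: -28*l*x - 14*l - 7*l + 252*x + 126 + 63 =l*(-28*x - 21) + 252*x + 189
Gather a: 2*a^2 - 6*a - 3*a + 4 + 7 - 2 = 2*a^2 - 9*a + 9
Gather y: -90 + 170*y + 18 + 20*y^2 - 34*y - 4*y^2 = 16*y^2 + 136*y - 72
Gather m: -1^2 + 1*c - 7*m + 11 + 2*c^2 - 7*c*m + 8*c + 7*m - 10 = 2*c^2 - 7*c*m + 9*c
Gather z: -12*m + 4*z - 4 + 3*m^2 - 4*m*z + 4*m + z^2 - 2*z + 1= 3*m^2 - 8*m + z^2 + z*(2 - 4*m) - 3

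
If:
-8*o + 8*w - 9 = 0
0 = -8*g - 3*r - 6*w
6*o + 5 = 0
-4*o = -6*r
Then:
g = -1/96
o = -5/6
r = -5/9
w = 7/24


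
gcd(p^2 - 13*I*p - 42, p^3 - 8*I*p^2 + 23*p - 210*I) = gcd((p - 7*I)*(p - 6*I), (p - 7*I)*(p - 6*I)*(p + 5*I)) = p^2 - 13*I*p - 42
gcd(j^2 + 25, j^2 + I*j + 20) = j + 5*I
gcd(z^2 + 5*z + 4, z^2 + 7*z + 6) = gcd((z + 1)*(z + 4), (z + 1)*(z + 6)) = z + 1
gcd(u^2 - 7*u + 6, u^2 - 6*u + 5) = u - 1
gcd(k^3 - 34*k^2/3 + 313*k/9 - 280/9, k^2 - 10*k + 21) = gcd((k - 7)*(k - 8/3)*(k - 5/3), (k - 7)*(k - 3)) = k - 7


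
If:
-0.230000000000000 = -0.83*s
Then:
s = 0.28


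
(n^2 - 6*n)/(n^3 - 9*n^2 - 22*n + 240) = n/(n^2 - 3*n - 40)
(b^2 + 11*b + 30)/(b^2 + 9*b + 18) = (b + 5)/(b + 3)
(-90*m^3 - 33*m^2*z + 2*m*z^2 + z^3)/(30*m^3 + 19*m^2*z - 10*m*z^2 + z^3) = (15*m^2 + 8*m*z + z^2)/(-5*m^2 - 4*m*z + z^2)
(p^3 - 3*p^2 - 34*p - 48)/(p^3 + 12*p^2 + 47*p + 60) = (p^2 - 6*p - 16)/(p^2 + 9*p + 20)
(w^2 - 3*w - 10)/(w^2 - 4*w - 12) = (w - 5)/(w - 6)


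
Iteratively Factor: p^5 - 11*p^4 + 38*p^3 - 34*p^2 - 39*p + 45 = (p + 1)*(p^4 - 12*p^3 + 50*p^2 - 84*p + 45) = (p - 5)*(p + 1)*(p^3 - 7*p^2 + 15*p - 9) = (p - 5)*(p - 1)*(p + 1)*(p^2 - 6*p + 9) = (p - 5)*(p - 3)*(p - 1)*(p + 1)*(p - 3)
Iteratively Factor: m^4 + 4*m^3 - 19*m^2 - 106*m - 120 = (m + 3)*(m^3 + m^2 - 22*m - 40) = (m - 5)*(m + 3)*(m^2 + 6*m + 8) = (m - 5)*(m + 3)*(m + 4)*(m + 2)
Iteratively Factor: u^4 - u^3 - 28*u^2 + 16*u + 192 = (u - 4)*(u^3 + 3*u^2 - 16*u - 48) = (u - 4)^2*(u^2 + 7*u + 12) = (u - 4)^2*(u + 3)*(u + 4)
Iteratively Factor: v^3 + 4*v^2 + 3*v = (v + 1)*(v^2 + 3*v) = (v + 1)*(v + 3)*(v)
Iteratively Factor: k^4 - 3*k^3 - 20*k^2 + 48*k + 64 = (k - 4)*(k^3 + k^2 - 16*k - 16) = (k - 4)^2*(k^2 + 5*k + 4) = (k - 4)^2*(k + 1)*(k + 4)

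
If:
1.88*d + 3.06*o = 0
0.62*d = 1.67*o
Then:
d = 0.00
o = 0.00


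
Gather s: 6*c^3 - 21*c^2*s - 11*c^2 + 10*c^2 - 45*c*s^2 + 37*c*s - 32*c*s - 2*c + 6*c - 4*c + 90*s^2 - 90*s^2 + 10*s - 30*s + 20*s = 6*c^3 - c^2 - 45*c*s^2 + s*(-21*c^2 + 5*c)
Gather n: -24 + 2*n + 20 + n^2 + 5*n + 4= n^2 + 7*n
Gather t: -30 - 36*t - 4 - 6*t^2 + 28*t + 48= -6*t^2 - 8*t + 14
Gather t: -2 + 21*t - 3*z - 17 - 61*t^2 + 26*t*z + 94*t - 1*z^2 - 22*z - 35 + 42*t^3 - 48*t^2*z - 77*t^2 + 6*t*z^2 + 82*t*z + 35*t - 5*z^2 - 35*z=42*t^3 + t^2*(-48*z - 138) + t*(6*z^2 + 108*z + 150) - 6*z^2 - 60*z - 54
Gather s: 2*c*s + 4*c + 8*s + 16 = 4*c + s*(2*c + 8) + 16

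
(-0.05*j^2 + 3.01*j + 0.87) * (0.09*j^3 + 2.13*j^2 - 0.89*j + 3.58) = -0.0045*j^5 + 0.1644*j^4 + 6.5341*j^3 - 1.0048*j^2 + 10.0015*j + 3.1146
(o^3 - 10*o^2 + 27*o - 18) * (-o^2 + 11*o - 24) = -o^5 + 21*o^4 - 161*o^3 + 555*o^2 - 846*o + 432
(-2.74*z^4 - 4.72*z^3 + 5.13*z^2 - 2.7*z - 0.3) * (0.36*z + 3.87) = -0.9864*z^5 - 12.303*z^4 - 16.4196*z^3 + 18.8811*z^2 - 10.557*z - 1.161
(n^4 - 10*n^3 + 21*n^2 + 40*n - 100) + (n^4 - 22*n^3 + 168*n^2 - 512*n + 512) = 2*n^4 - 32*n^3 + 189*n^2 - 472*n + 412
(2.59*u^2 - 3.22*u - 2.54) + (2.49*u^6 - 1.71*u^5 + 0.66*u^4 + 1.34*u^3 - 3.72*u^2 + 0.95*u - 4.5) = 2.49*u^6 - 1.71*u^5 + 0.66*u^4 + 1.34*u^3 - 1.13*u^2 - 2.27*u - 7.04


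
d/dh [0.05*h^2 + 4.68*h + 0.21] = 0.1*h + 4.68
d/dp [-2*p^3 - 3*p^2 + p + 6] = -6*p^2 - 6*p + 1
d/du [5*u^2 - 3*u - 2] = 10*u - 3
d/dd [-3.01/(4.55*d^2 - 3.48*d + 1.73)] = (27.391*d - 10.4748)/(4.55*d^2 - 3.48*d + 1.73)^2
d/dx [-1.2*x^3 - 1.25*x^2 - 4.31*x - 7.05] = -3.6*x^2 - 2.5*x - 4.31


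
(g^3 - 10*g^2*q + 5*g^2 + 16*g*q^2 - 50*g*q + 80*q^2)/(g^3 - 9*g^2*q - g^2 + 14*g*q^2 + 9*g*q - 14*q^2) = (-g^2 + 8*g*q - 5*g + 40*q)/(-g^2 + 7*g*q + g - 7*q)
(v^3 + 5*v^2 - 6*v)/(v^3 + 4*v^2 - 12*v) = (v - 1)/(v - 2)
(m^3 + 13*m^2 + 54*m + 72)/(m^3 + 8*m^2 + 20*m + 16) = (m^2 + 9*m + 18)/(m^2 + 4*m + 4)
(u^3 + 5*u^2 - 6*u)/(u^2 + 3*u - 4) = u*(u + 6)/(u + 4)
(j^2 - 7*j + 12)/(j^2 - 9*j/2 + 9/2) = 2*(j - 4)/(2*j - 3)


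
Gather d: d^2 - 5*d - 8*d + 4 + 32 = d^2 - 13*d + 36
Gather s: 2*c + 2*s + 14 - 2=2*c + 2*s + 12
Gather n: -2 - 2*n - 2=-2*n - 4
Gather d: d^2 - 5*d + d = d^2 - 4*d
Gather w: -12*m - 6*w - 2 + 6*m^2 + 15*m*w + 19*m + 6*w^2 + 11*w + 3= 6*m^2 + 7*m + 6*w^2 + w*(15*m + 5) + 1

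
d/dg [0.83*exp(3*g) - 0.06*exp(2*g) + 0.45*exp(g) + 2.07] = (2.49*exp(2*g) - 0.12*exp(g) + 0.45)*exp(g)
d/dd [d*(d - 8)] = 2*d - 8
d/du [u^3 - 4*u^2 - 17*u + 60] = 3*u^2 - 8*u - 17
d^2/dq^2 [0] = 0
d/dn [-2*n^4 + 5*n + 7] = 5 - 8*n^3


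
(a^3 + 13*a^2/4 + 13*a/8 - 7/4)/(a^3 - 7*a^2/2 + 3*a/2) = (4*a^2 + 15*a + 14)/(4*a*(a - 3))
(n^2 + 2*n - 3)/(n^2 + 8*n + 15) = (n - 1)/(n + 5)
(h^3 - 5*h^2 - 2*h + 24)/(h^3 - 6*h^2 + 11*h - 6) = (h^2 - 2*h - 8)/(h^2 - 3*h + 2)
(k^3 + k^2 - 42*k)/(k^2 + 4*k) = (k^2 + k - 42)/(k + 4)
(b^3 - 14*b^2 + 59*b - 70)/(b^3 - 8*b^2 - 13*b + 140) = (b - 2)/(b + 4)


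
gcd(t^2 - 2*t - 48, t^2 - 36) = t + 6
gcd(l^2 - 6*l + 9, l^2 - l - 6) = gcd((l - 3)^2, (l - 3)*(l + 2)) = l - 3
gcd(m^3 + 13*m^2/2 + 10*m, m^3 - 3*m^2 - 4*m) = m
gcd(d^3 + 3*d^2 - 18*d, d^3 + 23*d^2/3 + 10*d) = d^2 + 6*d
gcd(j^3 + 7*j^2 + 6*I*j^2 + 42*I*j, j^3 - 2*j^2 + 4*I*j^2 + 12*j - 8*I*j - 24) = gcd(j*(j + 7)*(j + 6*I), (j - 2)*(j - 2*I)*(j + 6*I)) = j + 6*I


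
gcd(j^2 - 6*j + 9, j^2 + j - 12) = j - 3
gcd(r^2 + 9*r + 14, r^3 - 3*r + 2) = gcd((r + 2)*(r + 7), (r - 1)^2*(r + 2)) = r + 2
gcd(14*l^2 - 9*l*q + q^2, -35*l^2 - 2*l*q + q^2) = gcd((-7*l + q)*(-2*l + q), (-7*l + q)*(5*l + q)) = -7*l + q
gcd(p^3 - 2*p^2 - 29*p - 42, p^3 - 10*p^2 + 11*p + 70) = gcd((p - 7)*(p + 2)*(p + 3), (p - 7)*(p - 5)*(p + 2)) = p^2 - 5*p - 14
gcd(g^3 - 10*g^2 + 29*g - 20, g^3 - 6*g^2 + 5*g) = g^2 - 6*g + 5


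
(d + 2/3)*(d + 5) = d^2 + 17*d/3 + 10/3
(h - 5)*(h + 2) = h^2 - 3*h - 10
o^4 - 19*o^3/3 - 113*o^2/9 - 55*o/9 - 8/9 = (o - 8)*(o + 1/3)^2*(o + 1)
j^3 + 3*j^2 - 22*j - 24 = (j - 4)*(j + 1)*(j + 6)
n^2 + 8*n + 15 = (n + 3)*(n + 5)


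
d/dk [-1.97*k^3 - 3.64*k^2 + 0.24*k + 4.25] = -5.91*k^2 - 7.28*k + 0.24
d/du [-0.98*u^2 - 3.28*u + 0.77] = -1.96*u - 3.28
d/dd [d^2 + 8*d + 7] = 2*d + 8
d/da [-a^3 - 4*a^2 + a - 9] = -3*a^2 - 8*a + 1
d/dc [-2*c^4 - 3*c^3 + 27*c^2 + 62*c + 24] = -8*c^3 - 9*c^2 + 54*c + 62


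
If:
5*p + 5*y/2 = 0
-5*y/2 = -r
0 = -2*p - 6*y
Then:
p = 0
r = 0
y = 0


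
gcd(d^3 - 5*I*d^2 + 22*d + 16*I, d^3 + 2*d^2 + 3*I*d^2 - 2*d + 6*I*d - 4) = d^2 + 3*I*d - 2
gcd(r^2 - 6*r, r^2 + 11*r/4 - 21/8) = 1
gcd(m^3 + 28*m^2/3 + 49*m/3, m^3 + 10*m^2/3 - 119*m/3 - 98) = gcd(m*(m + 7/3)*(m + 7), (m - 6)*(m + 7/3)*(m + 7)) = m^2 + 28*m/3 + 49/3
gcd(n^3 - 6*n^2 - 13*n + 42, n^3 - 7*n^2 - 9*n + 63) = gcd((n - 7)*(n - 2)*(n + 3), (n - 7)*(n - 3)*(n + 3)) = n^2 - 4*n - 21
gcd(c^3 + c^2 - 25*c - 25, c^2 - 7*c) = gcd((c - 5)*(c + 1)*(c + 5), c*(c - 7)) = 1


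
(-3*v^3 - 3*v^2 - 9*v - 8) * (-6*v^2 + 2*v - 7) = 18*v^5 + 12*v^4 + 69*v^3 + 51*v^2 + 47*v + 56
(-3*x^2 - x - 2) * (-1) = 3*x^2 + x + 2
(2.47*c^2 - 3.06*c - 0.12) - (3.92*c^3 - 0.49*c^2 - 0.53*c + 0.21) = -3.92*c^3 + 2.96*c^2 - 2.53*c - 0.33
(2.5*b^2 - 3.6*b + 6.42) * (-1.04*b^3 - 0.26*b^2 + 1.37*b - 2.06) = -2.6*b^5 + 3.094*b^4 - 2.3158*b^3 - 11.7512*b^2 + 16.2114*b - 13.2252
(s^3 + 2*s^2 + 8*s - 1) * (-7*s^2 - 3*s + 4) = -7*s^5 - 17*s^4 - 58*s^3 - 9*s^2 + 35*s - 4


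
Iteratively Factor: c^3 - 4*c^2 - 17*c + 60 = (c - 5)*(c^2 + c - 12) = (c - 5)*(c - 3)*(c + 4)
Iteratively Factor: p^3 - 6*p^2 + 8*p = (p - 2)*(p^2 - 4*p) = (p - 4)*(p - 2)*(p)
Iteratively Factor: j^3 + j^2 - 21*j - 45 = (j + 3)*(j^2 - 2*j - 15) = (j + 3)^2*(j - 5)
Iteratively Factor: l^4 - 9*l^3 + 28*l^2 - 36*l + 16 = (l - 2)*(l^3 - 7*l^2 + 14*l - 8) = (l - 4)*(l - 2)*(l^2 - 3*l + 2) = (l - 4)*(l - 2)*(l - 1)*(l - 2)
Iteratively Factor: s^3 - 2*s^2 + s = (s - 1)*(s^2 - s) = (s - 1)^2*(s)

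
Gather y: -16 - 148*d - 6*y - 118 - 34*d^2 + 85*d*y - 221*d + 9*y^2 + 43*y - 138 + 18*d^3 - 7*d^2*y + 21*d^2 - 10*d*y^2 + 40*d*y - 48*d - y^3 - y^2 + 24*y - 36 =18*d^3 - 13*d^2 - 417*d - y^3 + y^2*(8 - 10*d) + y*(-7*d^2 + 125*d + 61) - 308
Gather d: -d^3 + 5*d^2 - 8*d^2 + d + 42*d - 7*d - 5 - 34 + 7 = -d^3 - 3*d^2 + 36*d - 32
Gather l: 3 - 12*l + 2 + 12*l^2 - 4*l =12*l^2 - 16*l + 5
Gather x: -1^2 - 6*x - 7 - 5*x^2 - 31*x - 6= -5*x^2 - 37*x - 14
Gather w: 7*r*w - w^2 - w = -w^2 + w*(7*r - 1)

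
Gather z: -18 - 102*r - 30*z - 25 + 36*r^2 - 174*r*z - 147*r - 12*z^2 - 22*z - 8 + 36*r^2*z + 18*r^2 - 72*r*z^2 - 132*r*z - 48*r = 54*r^2 - 297*r + z^2*(-72*r - 12) + z*(36*r^2 - 306*r - 52) - 51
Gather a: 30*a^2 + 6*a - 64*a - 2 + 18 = 30*a^2 - 58*a + 16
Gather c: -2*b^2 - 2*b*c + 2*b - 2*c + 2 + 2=-2*b^2 + 2*b + c*(-2*b - 2) + 4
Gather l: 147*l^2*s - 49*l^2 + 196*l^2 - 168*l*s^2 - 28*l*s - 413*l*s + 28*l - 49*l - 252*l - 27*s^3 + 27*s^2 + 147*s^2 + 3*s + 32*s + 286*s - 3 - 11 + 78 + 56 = l^2*(147*s + 147) + l*(-168*s^2 - 441*s - 273) - 27*s^3 + 174*s^2 + 321*s + 120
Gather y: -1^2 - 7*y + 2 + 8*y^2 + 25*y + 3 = 8*y^2 + 18*y + 4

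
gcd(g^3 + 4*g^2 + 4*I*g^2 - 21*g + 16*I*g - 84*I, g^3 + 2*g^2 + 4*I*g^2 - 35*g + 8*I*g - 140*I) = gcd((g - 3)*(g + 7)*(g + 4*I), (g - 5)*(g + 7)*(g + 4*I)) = g^2 + g*(7 + 4*I) + 28*I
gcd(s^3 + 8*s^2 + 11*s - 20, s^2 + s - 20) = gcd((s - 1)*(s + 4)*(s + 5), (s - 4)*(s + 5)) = s + 5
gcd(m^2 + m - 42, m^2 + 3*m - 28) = m + 7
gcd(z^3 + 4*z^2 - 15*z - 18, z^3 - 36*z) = z + 6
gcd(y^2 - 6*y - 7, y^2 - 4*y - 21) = y - 7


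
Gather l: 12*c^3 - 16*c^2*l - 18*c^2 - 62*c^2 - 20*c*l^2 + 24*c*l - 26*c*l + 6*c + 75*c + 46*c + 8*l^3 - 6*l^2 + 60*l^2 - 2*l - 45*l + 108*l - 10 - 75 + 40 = 12*c^3 - 80*c^2 + 127*c + 8*l^3 + l^2*(54 - 20*c) + l*(-16*c^2 - 2*c + 61) - 45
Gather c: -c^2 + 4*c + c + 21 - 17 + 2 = -c^2 + 5*c + 6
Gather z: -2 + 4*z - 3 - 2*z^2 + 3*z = -2*z^2 + 7*z - 5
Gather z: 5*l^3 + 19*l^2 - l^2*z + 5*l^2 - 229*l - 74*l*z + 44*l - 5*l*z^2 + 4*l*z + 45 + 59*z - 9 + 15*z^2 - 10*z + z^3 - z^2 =5*l^3 + 24*l^2 - 185*l + z^3 + z^2*(14 - 5*l) + z*(-l^2 - 70*l + 49) + 36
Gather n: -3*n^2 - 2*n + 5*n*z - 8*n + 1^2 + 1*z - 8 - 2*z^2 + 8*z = -3*n^2 + n*(5*z - 10) - 2*z^2 + 9*z - 7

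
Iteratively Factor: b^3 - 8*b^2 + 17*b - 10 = (b - 5)*(b^2 - 3*b + 2) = (b - 5)*(b - 2)*(b - 1)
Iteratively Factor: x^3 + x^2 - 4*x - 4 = (x + 2)*(x^2 - x - 2) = (x + 1)*(x + 2)*(x - 2)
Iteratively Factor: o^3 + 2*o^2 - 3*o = (o)*(o^2 + 2*o - 3) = o*(o + 3)*(o - 1)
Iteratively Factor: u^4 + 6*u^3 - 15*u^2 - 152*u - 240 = (u + 3)*(u^3 + 3*u^2 - 24*u - 80) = (u + 3)*(u + 4)*(u^2 - u - 20) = (u + 3)*(u + 4)^2*(u - 5)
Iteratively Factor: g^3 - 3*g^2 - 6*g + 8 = (g + 2)*(g^2 - 5*g + 4) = (g - 4)*(g + 2)*(g - 1)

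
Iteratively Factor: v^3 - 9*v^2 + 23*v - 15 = (v - 1)*(v^2 - 8*v + 15) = (v - 3)*(v - 1)*(v - 5)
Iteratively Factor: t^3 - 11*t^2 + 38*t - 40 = (t - 2)*(t^2 - 9*t + 20) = (t - 5)*(t - 2)*(t - 4)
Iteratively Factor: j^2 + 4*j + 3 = (j + 1)*(j + 3)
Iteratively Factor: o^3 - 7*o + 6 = (o - 1)*(o^2 + o - 6) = (o - 2)*(o - 1)*(o + 3)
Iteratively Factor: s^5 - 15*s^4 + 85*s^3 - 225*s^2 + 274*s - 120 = (s - 5)*(s^4 - 10*s^3 + 35*s^2 - 50*s + 24) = (s - 5)*(s - 1)*(s^3 - 9*s^2 + 26*s - 24) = (s - 5)*(s - 2)*(s - 1)*(s^2 - 7*s + 12) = (s - 5)*(s - 4)*(s - 2)*(s - 1)*(s - 3)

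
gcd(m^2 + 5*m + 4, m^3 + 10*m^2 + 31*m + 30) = 1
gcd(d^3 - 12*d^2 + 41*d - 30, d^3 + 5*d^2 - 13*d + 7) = d - 1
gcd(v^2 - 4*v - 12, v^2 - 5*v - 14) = v + 2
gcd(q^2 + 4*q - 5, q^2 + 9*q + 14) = 1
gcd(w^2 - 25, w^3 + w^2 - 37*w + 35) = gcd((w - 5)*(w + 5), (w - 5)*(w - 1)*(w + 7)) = w - 5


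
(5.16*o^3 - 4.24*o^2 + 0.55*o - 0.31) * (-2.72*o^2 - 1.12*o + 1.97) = -14.0352*o^5 + 5.7536*o^4 + 13.418*o^3 - 8.1256*o^2 + 1.4307*o - 0.6107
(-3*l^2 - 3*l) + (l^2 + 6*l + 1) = -2*l^2 + 3*l + 1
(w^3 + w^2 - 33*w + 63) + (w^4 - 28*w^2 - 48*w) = w^4 + w^3 - 27*w^2 - 81*w + 63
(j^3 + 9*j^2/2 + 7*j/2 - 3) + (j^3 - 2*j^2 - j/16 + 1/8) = 2*j^3 + 5*j^2/2 + 55*j/16 - 23/8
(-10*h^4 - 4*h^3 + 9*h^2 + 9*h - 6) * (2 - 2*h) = 20*h^5 - 12*h^4 - 26*h^3 + 30*h - 12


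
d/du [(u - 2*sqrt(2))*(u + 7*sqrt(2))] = 2*u + 5*sqrt(2)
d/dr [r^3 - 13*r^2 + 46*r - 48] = 3*r^2 - 26*r + 46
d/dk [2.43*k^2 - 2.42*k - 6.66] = 4.86*k - 2.42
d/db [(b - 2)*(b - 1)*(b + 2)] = 3*b^2 - 2*b - 4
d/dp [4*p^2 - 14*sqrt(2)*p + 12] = 8*p - 14*sqrt(2)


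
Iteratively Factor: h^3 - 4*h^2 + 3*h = (h)*(h^2 - 4*h + 3) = h*(h - 3)*(h - 1)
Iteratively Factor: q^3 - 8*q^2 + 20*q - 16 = (q - 4)*(q^2 - 4*q + 4) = (q - 4)*(q - 2)*(q - 2)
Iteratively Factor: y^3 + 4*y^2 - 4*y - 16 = (y - 2)*(y^2 + 6*y + 8) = (y - 2)*(y + 4)*(y + 2)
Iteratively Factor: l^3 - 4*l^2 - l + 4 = (l - 4)*(l^2 - 1) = (l - 4)*(l + 1)*(l - 1)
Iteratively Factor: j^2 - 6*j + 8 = (j - 2)*(j - 4)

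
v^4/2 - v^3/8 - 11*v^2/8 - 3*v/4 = v*(v/2 + 1/2)*(v - 2)*(v + 3/4)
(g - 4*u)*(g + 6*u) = g^2 + 2*g*u - 24*u^2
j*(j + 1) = j^2 + j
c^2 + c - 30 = (c - 5)*(c + 6)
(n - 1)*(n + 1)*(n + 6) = n^3 + 6*n^2 - n - 6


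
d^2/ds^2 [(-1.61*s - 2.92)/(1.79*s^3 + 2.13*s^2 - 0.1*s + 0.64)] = (-30.951606*s^5 - 149.102346*s^4 - 193.314542*s^3 - 54.217416*s^2 + 36.971184*s + 7.696608)/(5.735339*s^9 + 20.474199*s^8 + 23.401923*s^7 + 13.527849*s^6 + 13.333398*s^5 + 8.087388*s^4 + 1.380632*s^3 + 2.636544*s^2 - 0.12288*s + 0.262144)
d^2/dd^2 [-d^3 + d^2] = 2 - 6*d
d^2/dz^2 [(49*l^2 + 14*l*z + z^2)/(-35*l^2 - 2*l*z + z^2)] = 8*l*(539*l^3 + 294*l^2*z + 63*l*z^2 + 4*z^3)/(-42875*l^6 - 7350*l^5*z + 3255*l^4*z^2 + 412*l^3*z^3 - 93*l^2*z^4 - 6*l*z^5 + z^6)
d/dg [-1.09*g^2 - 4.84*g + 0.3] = -2.18*g - 4.84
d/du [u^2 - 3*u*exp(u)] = -3*u*exp(u) + 2*u - 3*exp(u)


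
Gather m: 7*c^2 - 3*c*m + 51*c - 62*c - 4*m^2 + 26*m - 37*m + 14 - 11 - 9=7*c^2 - 11*c - 4*m^2 + m*(-3*c - 11) - 6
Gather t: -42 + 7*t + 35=7*t - 7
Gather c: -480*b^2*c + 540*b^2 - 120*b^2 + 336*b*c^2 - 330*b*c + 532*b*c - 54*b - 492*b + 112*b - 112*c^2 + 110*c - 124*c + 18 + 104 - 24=420*b^2 - 434*b + c^2*(336*b - 112) + c*(-480*b^2 + 202*b - 14) + 98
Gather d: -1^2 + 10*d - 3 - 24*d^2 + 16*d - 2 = -24*d^2 + 26*d - 6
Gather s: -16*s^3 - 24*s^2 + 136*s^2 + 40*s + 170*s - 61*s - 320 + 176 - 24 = -16*s^3 + 112*s^2 + 149*s - 168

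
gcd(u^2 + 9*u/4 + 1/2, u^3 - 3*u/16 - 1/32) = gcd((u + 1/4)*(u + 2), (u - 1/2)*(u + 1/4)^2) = u + 1/4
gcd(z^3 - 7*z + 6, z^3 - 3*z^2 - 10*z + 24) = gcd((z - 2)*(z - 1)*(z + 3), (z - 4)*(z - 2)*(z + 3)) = z^2 + z - 6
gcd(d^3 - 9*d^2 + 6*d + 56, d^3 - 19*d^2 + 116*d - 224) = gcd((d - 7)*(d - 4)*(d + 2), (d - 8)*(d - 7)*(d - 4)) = d^2 - 11*d + 28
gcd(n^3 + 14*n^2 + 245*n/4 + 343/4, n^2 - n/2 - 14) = n + 7/2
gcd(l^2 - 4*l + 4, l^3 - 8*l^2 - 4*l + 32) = l - 2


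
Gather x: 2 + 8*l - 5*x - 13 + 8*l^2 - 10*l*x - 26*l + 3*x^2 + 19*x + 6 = 8*l^2 - 18*l + 3*x^2 + x*(14 - 10*l) - 5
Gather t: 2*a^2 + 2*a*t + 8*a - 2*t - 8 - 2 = 2*a^2 + 8*a + t*(2*a - 2) - 10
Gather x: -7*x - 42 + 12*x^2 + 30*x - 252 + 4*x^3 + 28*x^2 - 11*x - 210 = 4*x^3 + 40*x^2 + 12*x - 504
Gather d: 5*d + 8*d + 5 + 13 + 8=13*d + 26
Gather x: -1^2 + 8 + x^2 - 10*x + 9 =x^2 - 10*x + 16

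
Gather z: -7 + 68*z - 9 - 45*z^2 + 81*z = -45*z^2 + 149*z - 16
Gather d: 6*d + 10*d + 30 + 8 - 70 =16*d - 32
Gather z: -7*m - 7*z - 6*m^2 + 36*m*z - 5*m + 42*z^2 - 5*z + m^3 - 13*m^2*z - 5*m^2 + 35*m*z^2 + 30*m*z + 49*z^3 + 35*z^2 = m^3 - 11*m^2 - 12*m + 49*z^3 + z^2*(35*m + 77) + z*(-13*m^2 + 66*m - 12)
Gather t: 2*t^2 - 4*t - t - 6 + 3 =2*t^2 - 5*t - 3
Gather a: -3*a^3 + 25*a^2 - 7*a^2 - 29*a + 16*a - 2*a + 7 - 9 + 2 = -3*a^3 + 18*a^2 - 15*a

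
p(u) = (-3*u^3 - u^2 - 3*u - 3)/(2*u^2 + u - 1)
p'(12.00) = -1.48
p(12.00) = -17.95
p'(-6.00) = -1.43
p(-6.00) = 9.65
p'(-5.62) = -1.42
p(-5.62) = 9.10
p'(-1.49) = 1.71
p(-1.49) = 4.70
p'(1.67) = -0.16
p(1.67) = -3.96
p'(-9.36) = -1.47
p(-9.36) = 14.54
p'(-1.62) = 0.61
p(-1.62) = 4.56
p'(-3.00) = -1.19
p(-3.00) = 5.57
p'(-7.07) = -1.45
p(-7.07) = 11.19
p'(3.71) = -1.30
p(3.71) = -5.99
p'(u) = (-4*u - 1)*(-3*u^3 - u^2 - 3*u - 3)/(2*u^2 + u - 1)^2 + (-9*u^2 - 2*u - 3)/(2*u^2 + u - 1)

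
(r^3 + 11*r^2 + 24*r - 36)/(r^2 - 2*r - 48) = (r^2 + 5*r - 6)/(r - 8)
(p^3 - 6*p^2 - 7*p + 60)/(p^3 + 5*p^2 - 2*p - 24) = (p^2 - 9*p + 20)/(p^2 + 2*p - 8)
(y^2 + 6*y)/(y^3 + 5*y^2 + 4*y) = (y + 6)/(y^2 + 5*y + 4)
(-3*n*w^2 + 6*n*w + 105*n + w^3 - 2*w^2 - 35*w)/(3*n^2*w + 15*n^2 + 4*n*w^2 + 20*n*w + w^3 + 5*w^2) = (-3*n*w + 21*n + w^2 - 7*w)/(3*n^2 + 4*n*w + w^2)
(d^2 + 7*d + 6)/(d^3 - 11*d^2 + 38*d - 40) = (d^2 + 7*d + 6)/(d^3 - 11*d^2 + 38*d - 40)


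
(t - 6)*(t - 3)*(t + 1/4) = t^3 - 35*t^2/4 + 63*t/4 + 9/2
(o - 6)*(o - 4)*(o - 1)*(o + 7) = o^4 - 4*o^3 - 43*o^2 + 214*o - 168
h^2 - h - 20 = (h - 5)*(h + 4)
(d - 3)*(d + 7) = d^2 + 4*d - 21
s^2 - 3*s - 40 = (s - 8)*(s + 5)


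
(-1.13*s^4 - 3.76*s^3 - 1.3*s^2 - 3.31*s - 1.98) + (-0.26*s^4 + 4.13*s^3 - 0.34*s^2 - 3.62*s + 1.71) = -1.39*s^4 + 0.37*s^3 - 1.64*s^2 - 6.93*s - 0.27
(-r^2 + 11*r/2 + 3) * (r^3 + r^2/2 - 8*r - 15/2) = -r^5 + 5*r^4 + 55*r^3/4 - 35*r^2 - 261*r/4 - 45/2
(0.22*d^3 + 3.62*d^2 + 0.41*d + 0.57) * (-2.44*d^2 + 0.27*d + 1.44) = -0.5368*d^5 - 8.7734*d^4 + 0.2938*d^3 + 3.9327*d^2 + 0.7443*d + 0.8208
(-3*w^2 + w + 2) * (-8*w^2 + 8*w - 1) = 24*w^4 - 32*w^3 - 5*w^2 + 15*w - 2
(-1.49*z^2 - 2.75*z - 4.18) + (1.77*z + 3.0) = -1.49*z^2 - 0.98*z - 1.18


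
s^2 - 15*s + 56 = (s - 8)*(s - 7)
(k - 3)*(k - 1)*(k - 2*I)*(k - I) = k^4 - 4*k^3 - 3*I*k^3 + k^2 + 12*I*k^2 + 8*k - 9*I*k - 6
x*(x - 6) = x^2 - 6*x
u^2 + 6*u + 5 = (u + 1)*(u + 5)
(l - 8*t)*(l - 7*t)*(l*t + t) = l^3*t - 15*l^2*t^2 + l^2*t + 56*l*t^3 - 15*l*t^2 + 56*t^3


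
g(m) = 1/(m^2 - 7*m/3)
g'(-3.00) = 0.03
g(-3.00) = 0.06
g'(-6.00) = 0.01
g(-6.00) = 0.02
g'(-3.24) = 0.03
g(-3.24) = 0.06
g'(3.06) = -0.77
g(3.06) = 0.45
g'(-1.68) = 0.13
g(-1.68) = 0.15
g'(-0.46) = 1.97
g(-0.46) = 0.78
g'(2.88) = -1.38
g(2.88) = 0.64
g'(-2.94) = 0.03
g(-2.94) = 0.06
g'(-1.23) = 0.25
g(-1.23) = 0.23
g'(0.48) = 1.74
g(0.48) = -1.12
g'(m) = (7/3 - 2*m)/(m^2 - 7*m/3)^2 = 3*(7 - 6*m)/(m^2*(3*m - 7)^2)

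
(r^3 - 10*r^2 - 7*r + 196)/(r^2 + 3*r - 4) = (r^2 - 14*r + 49)/(r - 1)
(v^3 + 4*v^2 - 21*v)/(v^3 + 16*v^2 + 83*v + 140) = v*(v - 3)/(v^2 + 9*v + 20)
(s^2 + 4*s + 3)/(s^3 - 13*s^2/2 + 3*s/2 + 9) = 2*(s + 3)/(2*s^2 - 15*s + 18)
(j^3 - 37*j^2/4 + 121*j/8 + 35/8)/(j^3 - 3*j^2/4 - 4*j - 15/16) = 2*(j - 7)/(2*j + 3)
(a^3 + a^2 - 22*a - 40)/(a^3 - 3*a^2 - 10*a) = (a + 4)/a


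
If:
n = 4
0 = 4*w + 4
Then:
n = 4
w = -1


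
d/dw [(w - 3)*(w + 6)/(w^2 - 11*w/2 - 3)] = 2*(-17*w^2 + 60*w - 216)/(4*w^4 - 44*w^3 + 97*w^2 + 132*w + 36)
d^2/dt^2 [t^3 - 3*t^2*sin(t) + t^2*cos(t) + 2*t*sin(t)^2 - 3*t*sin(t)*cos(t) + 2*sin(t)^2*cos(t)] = 3*t^2*sin(t) - t^2*cos(t) - 4*t*sin(t) + 6*t*sin(2*t) - 12*t*cos(t) + 4*t*cos(2*t) + 6*t + 4*sin(2*t) - 9*cos(t)/2 - 6*cos(2*t) + 9*cos(3*t)/2 + 6*sqrt(2)*cos(t + pi/4)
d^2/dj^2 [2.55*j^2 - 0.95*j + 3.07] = 5.10000000000000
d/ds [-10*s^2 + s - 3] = 1 - 20*s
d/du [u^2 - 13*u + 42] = 2*u - 13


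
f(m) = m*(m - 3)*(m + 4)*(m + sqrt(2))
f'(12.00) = 7683.91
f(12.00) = 23179.76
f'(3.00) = 92.70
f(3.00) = 0.00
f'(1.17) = -25.42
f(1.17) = -28.61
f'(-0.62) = -2.01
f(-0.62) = 6.02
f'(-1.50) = 17.58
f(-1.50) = -1.45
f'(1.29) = -23.64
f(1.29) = -31.56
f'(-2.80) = 11.28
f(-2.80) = -27.01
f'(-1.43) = 16.42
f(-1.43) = -0.26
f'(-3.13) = -2.41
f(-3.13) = -28.64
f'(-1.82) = 21.44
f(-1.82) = -7.76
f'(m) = m*(m - 3)*(m + 4) + m*(m - 3)*(m + sqrt(2)) + m*(m + 4)*(m + sqrt(2)) + (m - 3)*(m + 4)*(m + sqrt(2))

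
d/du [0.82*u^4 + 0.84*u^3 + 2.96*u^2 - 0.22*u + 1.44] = 3.28*u^3 + 2.52*u^2 + 5.92*u - 0.22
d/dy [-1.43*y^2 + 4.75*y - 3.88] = 4.75 - 2.86*y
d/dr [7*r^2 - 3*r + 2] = 14*r - 3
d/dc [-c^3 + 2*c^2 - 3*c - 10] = -3*c^2 + 4*c - 3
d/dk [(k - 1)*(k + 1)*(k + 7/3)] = 3*k^2 + 14*k/3 - 1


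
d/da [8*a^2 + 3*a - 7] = 16*a + 3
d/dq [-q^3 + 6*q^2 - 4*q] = -3*q^2 + 12*q - 4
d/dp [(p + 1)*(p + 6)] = 2*p + 7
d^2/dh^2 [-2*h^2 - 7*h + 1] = -4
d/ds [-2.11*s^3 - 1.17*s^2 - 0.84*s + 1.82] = -6.33*s^2 - 2.34*s - 0.84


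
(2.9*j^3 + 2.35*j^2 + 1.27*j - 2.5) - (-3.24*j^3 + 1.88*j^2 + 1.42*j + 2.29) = 6.14*j^3 + 0.47*j^2 - 0.15*j - 4.79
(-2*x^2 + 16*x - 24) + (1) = -2*x^2 + 16*x - 23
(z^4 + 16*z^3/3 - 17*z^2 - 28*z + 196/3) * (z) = z^5 + 16*z^4/3 - 17*z^3 - 28*z^2 + 196*z/3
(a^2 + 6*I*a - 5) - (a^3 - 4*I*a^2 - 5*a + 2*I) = -a^3 + a^2 + 4*I*a^2 + 5*a + 6*I*a - 5 - 2*I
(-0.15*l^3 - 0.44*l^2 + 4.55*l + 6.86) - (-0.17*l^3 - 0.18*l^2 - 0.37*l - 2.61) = 0.02*l^3 - 0.26*l^2 + 4.92*l + 9.47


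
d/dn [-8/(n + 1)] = 8/(n + 1)^2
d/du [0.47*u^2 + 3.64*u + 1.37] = 0.94*u + 3.64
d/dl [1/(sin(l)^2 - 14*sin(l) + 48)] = 2*(7 - sin(l))*cos(l)/(sin(l)^2 - 14*sin(l) + 48)^2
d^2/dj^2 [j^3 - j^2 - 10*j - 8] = 6*j - 2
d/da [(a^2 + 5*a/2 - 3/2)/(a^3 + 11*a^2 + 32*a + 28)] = (-a^3 - 3*a^2 + 15*a + 59)/(a^5 + 20*a^4 + 145*a^3 + 470*a^2 + 700*a + 392)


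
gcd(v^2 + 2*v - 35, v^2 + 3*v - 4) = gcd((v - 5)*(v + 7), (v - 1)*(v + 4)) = 1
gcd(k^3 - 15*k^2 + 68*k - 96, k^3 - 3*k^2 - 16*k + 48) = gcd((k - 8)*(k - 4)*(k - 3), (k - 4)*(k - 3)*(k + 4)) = k^2 - 7*k + 12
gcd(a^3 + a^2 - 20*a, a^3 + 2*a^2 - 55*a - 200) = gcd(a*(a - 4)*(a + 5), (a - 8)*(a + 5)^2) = a + 5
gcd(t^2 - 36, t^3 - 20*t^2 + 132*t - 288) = t - 6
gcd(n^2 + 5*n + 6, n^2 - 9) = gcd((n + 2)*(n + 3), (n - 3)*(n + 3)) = n + 3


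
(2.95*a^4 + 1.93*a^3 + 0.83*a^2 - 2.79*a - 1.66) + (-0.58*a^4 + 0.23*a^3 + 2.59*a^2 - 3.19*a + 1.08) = 2.37*a^4 + 2.16*a^3 + 3.42*a^2 - 5.98*a - 0.58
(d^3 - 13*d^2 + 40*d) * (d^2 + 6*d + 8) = d^5 - 7*d^4 - 30*d^3 + 136*d^2 + 320*d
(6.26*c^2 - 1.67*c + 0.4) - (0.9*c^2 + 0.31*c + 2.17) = 5.36*c^2 - 1.98*c - 1.77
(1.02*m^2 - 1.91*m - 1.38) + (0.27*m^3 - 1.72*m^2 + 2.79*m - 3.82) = 0.27*m^3 - 0.7*m^2 + 0.88*m - 5.2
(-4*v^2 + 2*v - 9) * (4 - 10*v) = 40*v^3 - 36*v^2 + 98*v - 36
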